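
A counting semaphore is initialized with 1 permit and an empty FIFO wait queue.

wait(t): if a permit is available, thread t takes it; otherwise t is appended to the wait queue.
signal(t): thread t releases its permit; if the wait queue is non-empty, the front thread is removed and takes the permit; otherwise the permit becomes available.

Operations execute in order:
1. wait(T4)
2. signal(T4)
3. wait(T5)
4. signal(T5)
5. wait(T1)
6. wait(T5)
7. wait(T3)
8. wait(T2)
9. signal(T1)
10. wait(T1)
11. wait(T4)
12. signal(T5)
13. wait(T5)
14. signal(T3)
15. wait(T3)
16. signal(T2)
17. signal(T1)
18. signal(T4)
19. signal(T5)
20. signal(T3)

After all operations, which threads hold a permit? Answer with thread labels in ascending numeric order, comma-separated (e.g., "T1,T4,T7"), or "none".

Step 1: wait(T4) -> count=0 queue=[] holders={T4}
Step 2: signal(T4) -> count=1 queue=[] holders={none}
Step 3: wait(T5) -> count=0 queue=[] holders={T5}
Step 4: signal(T5) -> count=1 queue=[] holders={none}
Step 5: wait(T1) -> count=0 queue=[] holders={T1}
Step 6: wait(T5) -> count=0 queue=[T5] holders={T1}
Step 7: wait(T3) -> count=0 queue=[T5,T3] holders={T1}
Step 8: wait(T2) -> count=0 queue=[T5,T3,T2] holders={T1}
Step 9: signal(T1) -> count=0 queue=[T3,T2] holders={T5}
Step 10: wait(T1) -> count=0 queue=[T3,T2,T1] holders={T5}
Step 11: wait(T4) -> count=0 queue=[T3,T2,T1,T4] holders={T5}
Step 12: signal(T5) -> count=0 queue=[T2,T1,T4] holders={T3}
Step 13: wait(T5) -> count=0 queue=[T2,T1,T4,T5] holders={T3}
Step 14: signal(T3) -> count=0 queue=[T1,T4,T5] holders={T2}
Step 15: wait(T3) -> count=0 queue=[T1,T4,T5,T3] holders={T2}
Step 16: signal(T2) -> count=0 queue=[T4,T5,T3] holders={T1}
Step 17: signal(T1) -> count=0 queue=[T5,T3] holders={T4}
Step 18: signal(T4) -> count=0 queue=[T3] holders={T5}
Step 19: signal(T5) -> count=0 queue=[] holders={T3}
Step 20: signal(T3) -> count=1 queue=[] holders={none}
Final holders: none

Answer: none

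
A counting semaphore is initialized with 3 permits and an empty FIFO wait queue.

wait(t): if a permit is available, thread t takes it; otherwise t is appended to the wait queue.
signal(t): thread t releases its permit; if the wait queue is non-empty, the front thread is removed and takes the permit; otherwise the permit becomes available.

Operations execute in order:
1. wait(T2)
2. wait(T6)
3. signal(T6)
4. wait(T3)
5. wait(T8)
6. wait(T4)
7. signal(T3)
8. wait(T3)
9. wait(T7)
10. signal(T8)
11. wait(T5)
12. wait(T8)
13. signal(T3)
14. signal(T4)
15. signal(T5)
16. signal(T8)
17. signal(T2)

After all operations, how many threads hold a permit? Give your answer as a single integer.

Step 1: wait(T2) -> count=2 queue=[] holders={T2}
Step 2: wait(T6) -> count=1 queue=[] holders={T2,T6}
Step 3: signal(T6) -> count=2 queue=[] holders={T2}
Step 4: wait(T3) -> count=1 queue=[] holders={T2,T3}
Step 5: wait(T8) -> count=0 queue=[] holders={T2,T3,T8}
Step 6: wait(T4) -> count=0 queue=[T4] holders={T2,T3,T8}
Step 7: signal(T3) -> count=0 queue=[] holders={T2,T4,T8}
Step 8: wait(T3) -> count=0 queue=[T3] holders={T2,T4,T8}
Step 9: wait(T7) -> count=0 queue=[T3,T7] holders={T2,T4,T8}
Step 10: signal(T8) -> count=0 queue=[T7] holders={T2,T3,T4}
Step 11: wait(T5) -> count=0 queue=[T7,T5] holders={T2,T3,T4}
Step 12: wait(T8) -> count=0 queue=[T7,T5,T8] holders={T2,T3,T4}
Step 13: signal(T3) -> count=0 queue=[T5,T8] holders={T2,T4,T7}
Step 14: signal(T4) -> count=0 queue=[T8] holders={T2,T5,T7}
Step 15: signal(T5) -> count=0 queue=[] holders={T2,T7,T8}
Step 16: signal(T8) -> count=1 queue=[] holders={T2,T7}
Step 17: signal(T2) -> count=2 queue=[] holders={T7}
Final holders: {T7} -> 1 thread(s)

Answer: 1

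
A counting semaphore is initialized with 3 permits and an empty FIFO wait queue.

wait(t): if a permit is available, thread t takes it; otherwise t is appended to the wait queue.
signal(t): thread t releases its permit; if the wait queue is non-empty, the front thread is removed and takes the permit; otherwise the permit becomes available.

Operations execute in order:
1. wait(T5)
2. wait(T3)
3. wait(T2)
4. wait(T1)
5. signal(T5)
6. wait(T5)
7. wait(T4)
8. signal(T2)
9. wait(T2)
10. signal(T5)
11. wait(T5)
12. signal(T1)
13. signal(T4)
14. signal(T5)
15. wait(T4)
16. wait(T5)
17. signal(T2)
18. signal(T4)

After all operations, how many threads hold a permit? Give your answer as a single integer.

Answer: 2

Derivation:
Step 1: wait(T5) -> count=2 queue=[] holders={T5}
Step 2: wait(T3) -> count=1 queue=[] holders={T3,T5}
Step 3: wait(T2) -> count=0 queue=[] holders={T2,T3,T5}
Step 4: wait(T1) -> count=0 queue=[T1] holders={T2,T3,T5}
Step 5: signal(T5) -> count=0 queue=[] holders={T1,T2,T3}
Step 6: wait(T5) -> count=0 queue=[T5] holders={T1,T2,T3}
Step 7: wait(T4) -> count=0 queue=[T5,T4] holders={T1,T2,T3}
Step 8: signal(T2) -> count=0 queue=[T4] holders={T1,T3,T5}
Step 9: wait(T2) -> count=0 queue=[T4,T2] holders={T1,T3,T5}
Step 10: signal(T5) -> count=0 queue=[T2] holders={T1,T3,T4}
Step 11: wait(T5) -> count=0 queue=[T2,T5] holders={T1,T3,T4}
Step 12: signal(T1) -> count=0 queue=[T5] holders={T2,T3,T4}
Step 13: signal(T4) -> count=0 queue=[] holders={T2,T3,T5}
Step 14: signal(T5) -> count=1 queue=[] holders={T2,T3}
Step 15: wait(T4) -> count=0 queue=[] holders={T2,T3,T4}
Step 16: wait(T5) -> count=0 queue=[T5] holders={T2,T3,T4}
Step 17: signal(T2) -> count=0 queue=[] holders={T3,T4,T5}
Step 18: signal(T4) -> count=1 queue=[] holders={T3,T5}
Final holders: {T3,T5} -> 2 thread(s)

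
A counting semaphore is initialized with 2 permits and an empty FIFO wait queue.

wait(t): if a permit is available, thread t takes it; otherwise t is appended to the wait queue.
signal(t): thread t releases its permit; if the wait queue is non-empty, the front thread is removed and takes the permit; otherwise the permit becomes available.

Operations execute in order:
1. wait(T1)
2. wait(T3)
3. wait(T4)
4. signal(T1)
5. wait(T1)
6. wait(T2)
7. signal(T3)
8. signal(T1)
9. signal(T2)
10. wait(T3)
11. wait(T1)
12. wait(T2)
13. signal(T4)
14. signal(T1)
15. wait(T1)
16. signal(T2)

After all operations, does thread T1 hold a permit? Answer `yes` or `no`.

Answer: yes

Derivation:
Step 1: wait(T1) -> count=1 queue=[] holders={T1}
Step 2: wait(T3) -> count=0 queue=[] holders={T1,T3}
Step 3: wait(T4) -> count=0 queue=[T4] holders={T1,T3}
Step 4: signal(T1) -> count=0 queue=[] holders={T3,T4}
Step 5: wait(T1) -> count=0 queue=[T1] holders={T3,T4}
Step 6: wait(T2) -> count=0 queue=[T1,T2] holders={T3,T4}
Step 7: signal(T3) -> count=0 queue=[T2] holders={T1,T4}
Step 8: signal(T1) -> count=0 queue=[] holders={T2,T4}
Step 9: signal(T2) -> count=1 queue=[] holders={T4}
Step 10: wait(T3) -> count=0 queue=[] holders={T3,T4}
Step 11: wait(T1) -> count=0 queue=[T1] holders={T3,T4}
Step 12: wait(T2) -> count=0 queue=[T1,T2] holders={T3,T4}
Step 13: signal(T4) -> count=0 queue=[T2] holders={T1,T3}
Step 14: signal(T1) -> count=0 queue=[] holders={T2,T3}
Step 15: wait(T1) -> count=0 queue=[T1] holders={T2,T3}
Step 16: signal(T2) -> count=0 queue=[] holders={T1,T3}
Final holders: {T1,T3} -> T1 in holders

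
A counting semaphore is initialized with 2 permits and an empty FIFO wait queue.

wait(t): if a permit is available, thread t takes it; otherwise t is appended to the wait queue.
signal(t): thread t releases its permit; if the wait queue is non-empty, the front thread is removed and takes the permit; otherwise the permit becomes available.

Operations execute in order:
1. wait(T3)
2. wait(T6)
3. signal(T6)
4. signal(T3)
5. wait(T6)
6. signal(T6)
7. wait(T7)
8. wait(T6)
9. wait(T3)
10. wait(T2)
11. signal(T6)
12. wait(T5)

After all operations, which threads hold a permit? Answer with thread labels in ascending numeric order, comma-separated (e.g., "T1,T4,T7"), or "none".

Step 1: wait(T3) -> count=1 queue=[] holders={T3}
Step 2: wait(T6) -> count=0 queue=[] holders={T3,T6}
Step 3: signal(T6) -> count=1 queue=[] holders={T3}
Step 4: signal(T3) -> count=2 queue=[] holders={none}
Step 5: wait(T6) -> count=1 queue=[] holders={T6}
Step 6: signal(T6) -> count=2 queue=[] holders={none}
Step 7: wait(T7) -> count=1 queue=[] holders={T7}
Step 8: wait(T6) -> count=0 queue=[] holders={T6,T7}
Step 9: wait(T3) -> count=0 queue=[T3] holders={T6,T7}
Step 10: wait(T2) -> count=0 queue=[T3,T2] holders={T6,T7}
Step 11: signal(T6) -> count=0 queue=[T2] holders={T3,T7}
Step 12: wait(T5) -> count=0 queue=[T2,T5] holders={T3,T7}
Final holders: T3,T7

Answer: T3,T7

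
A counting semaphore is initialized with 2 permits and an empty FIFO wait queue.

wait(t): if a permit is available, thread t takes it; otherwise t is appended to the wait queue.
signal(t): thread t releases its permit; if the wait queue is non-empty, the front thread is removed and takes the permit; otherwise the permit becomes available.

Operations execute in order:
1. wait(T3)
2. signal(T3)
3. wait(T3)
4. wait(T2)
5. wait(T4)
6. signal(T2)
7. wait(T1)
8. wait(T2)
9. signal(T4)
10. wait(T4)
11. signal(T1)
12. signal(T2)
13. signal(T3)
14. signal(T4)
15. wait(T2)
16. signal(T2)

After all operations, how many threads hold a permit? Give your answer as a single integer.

Step 1: wait(T3) -> count=1 queue=[] holders={T3}
Step 2: signal(T3) -> count=2 queue=[] holders={none}
Step 3: wait(T3) -> count=1 queue=[] holders={T3}
Step 4: wait(T2) -> count=0 queue=[] holders={T2,T3}
Step 5: wait(T4) -> count=0 queue=[T4] holders={T2,T3}
Step 6: signal(T2) -> count=0 queue=[] holders={T3,T4}
Step 7: wait(T1) -> count=0 queue=[T1] holders={T3,T4}
Step 8: wait(T2) -> count=0 queue=[T1,T2] holders={T3,T4}
Step 9: signal(T4) -> count=0 queue=[T2] holders={T1,T3}
Step 10: wait(T4) -> count=0 queue=[T2,T4] holders={T1,T3}
Step 11: signal(T1) -> count=0 queue=[T4] holders={T2,T3}
Step 12: signal(T2) -> count=0 queue=[] holders={T3,T4}
Step 13: signal(T3) -> count=1 queue=[] holders={T4}
Step 14: signal(T4) -> count=2 queue=[] holders={none}
Step 15: wait(T2) -> count=1 queue=[] holders={T2}
Step 16: signal(T2) -> count=2 queue=[] holders={none}
Final holders: {none} -> 0 thread(s)

Answer: 0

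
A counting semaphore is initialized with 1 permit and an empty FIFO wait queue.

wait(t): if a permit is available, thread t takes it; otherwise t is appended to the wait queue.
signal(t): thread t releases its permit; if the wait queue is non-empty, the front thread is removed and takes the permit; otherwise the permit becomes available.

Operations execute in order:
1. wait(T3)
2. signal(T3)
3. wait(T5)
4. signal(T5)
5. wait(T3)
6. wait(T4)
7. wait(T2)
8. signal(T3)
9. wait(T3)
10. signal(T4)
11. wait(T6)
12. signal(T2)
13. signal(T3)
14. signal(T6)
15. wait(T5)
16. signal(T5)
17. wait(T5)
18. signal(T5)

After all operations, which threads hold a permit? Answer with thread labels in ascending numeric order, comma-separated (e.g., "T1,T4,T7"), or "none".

Answer: none

Derivation:
Step 1: wait(T3) -> count=0 queue=[] holders={T3}
Step 2: signal(T3) -> count=1 queue=[] holders={none}
Step 3: wait(T5) -> count=0 queue=[] holders={T5}
Step 4: signal(T5) -> count=1 queue=[] holders={none}
Step 5: wait(T3) -> count=0 queue=[] holders={T3}
Step 6: wait(T4) -> count=0 queue=[T4] holders={T3}
Step 7: wait(T2) -> count=0 queue=[T4,T2] holders={T3}
Step 8: signal(T3) -> count=0 queue=[T2] holders={T4}
Step 9: wait(T3) -> count=0 queue=[T2,T3] holders={T4}
Step 10: signal(T4) -> count=0 queue=[T3] holders={T2}
Step 11: wait(T6) -> count=0 queue=[T3,T6] holders={T2}
Step 12: signal(T2) -> count=0 queue=[T6] holders={T3}
Step 13: signal(T3) -> count=0 queue=[] holders={T6}
Step 14: signal(T6) -> count=1 queue=[] holders={none}
Step 15: wait(T5) -> count=0 queue=[] holders={T5}
Step 16: signal(T5) -> count=1 queue=[] holders={none}
Step 17: wait(T5) -> count=0 queue=[] holders={T5}
Step 18: signal(T5) -> count=1 queue=[] holders={none}
Final holders: none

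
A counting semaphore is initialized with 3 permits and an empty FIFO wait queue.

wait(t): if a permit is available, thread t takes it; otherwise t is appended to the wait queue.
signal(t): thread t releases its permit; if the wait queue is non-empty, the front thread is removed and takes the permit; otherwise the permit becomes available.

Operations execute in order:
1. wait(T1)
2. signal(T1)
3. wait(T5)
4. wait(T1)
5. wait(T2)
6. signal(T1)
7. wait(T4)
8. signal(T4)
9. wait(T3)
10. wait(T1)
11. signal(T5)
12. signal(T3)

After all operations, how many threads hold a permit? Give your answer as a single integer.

Answer: 2

Derivation:
Step 1: wait(T1) -> count=2 queue=[] holders={T1}
Step 2: signal(T1) -> count=3 queue=[] holders={none}
Step 3: wait(T5) -> count=2 queue=[] holders={T5}
Step 4: wait(T1) -> count=1 queue=[] holders={T1,T5}
Step 5: wait(T2) -> count=0 queue=[] holders={T1,T2,T5}
Step 6: signal(T1) -> count=1 queue=[] holders={T2,T5}
Step 7: wait(T4) -> count=0 queue=[] holders={T2,T4,T5}
Step 8: signal(T4) -> count=1 queue=[] holders={T2,T5}
Step 9: wait(T3) -> count=0 queue=[] holders={T2,T3,T5}
Step 10: wait(T1) -> count=0 queue=[T1] holders={T2,T3,T5}
Step 11: signal(T5) -> count=0 queue=[] holders={T1,T2,T3}
Step 12: signal(T3) -> count=1 queue=[] holders={T1,T2}
Final holders: {T1,T2} -> 2 thread(s)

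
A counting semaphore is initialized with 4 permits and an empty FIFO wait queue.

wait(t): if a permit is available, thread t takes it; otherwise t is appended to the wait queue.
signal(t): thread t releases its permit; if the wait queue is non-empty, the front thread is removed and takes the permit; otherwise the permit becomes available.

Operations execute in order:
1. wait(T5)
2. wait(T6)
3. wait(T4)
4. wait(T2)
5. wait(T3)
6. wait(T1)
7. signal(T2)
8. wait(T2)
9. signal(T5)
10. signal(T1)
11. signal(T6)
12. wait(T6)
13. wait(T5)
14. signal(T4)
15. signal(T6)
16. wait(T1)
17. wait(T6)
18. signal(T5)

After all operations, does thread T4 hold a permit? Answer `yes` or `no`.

Answer: no

Derivation:
Step 1: wait(T5) -> count=3 queue=[] holders={T5}
Step 2: wait(T6) -> count=2 queue=[] holders={T5,T6}
Step 3: wait(T4) -> count=1 queue=[] holders={T4,T5,T6}
Step 4: wait(T2) -> count=0 queue=[] holders={T2,T4,T5,T6}
Step 5: wait(T3) -> count=0 queue=[T3] holders={T2,T4,T5,T6}
Step 6: wait(T1) -> count=0 queue=[T3,T1] holders={T2,T4,T5,T6}
Step 7: signal(T2) -> count=0 queue=[T1] holders={T3,T4,T5,T6}
Step 8: wait(T2) -> count=0 queue=[T1,T2] holders={T3,T4,T5,T6}
Step 9: signal(T5) -> count=0 queue=[T2] holders={T1,T3,T4,T6}
Step 10: signal(T1) -> count=0 queue=[] holders={T2,T3,T4,T6}
Step 11: signal(T6) -> count=1 queue=[] holders={T2,T3,T4}
Step 12: wait(T6) -> count=0 queue=[] holders={T2,T3,T4,T6}
Step 13: wait(T5) -> count=0 queue=[T5] holders={T2,T3,T4,T6}
Step 14: signal(T4) -> count=0 queue=[] holders={T2,T3,T5,T6}
Step 15: signal(T6) -> count=1 queue=[] holders={T2,T3,T5}
Step 16: wait(T1) -> count=0 queue=[] holders={T1,T2,T3,T5}
Step 17: wait(T6) -> count=0 queue=[T6] holders={T1,T2,T3,T5}
Step 18: signal(T5) -> count=0 queue=[] holders={T1,T2,T3,T6}
Final holders: {T1,T2,T3,T6} -> T4 not in holders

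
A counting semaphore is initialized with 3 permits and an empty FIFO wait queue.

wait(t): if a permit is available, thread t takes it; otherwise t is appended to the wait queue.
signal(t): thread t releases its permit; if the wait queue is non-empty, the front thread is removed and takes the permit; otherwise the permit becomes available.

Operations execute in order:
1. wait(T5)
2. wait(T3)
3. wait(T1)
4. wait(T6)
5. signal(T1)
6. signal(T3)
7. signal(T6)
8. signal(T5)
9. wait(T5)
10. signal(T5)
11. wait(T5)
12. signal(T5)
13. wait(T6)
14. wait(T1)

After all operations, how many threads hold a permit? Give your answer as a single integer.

Answer: 2

Derivation:
Step 1: wait(T5) -> count=2 queue=[] holders={T5}
Step 2: wait(T3) -> count=1 queue=[] holders={T3,T5}
Step 3: wait(T1) -> count=0 queue=[] holders={T1,T3,T5}
Step 4: wait(T6) -> count=0 queue=[T6] holders={T1,T3,T5}
Step 5: signal(T1) -> count=0 queue=[] holders={T3,T5,T6}
Step 6: signal(T3) -> count=1 queue=[] holders={T5,T6}
Step 7: signal(T6) -> count=2 queue=[] holders={T5}
Step 8: signal(T5) -> count=3 queue=[] holders={none}
Step 9: wait(T5) -> count=2 queue=[] holders={T5}
Step 10: signal(T5) -> count=3 queue=[] holders={none}
Step 11: wait(T5) -> count=2 queue=[] holders={T5}
Step 12: signal(T5) -> count=3 queue=[] holders={none}
Step 13: wait(T6) -> count=2 queue=[] holders={T6}
Step 14: wait(T1) -> count=1 queue=[] holders={T1,T6}
Final holders: {T1,T6} -> 2 thread(s)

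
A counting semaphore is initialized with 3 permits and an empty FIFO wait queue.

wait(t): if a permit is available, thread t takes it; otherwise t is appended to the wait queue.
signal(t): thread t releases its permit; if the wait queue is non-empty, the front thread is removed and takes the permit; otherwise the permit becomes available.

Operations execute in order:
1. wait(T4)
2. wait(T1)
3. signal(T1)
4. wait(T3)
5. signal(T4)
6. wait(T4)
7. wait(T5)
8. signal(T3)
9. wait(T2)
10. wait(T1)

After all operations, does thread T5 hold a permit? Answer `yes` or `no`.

Step 1: wait(T4) -> count=2 queue=[] holders={T4}
Step 2: wait(T1) -> count=1 queue=[] holders={T1,T4}
Step 3: signal(T1) -> count=2 queue=[] holders={T4}
Step 4: wait(T3) -> count=1 queue=[] holders={T3,T4}
Step 5: signal(T4) -> count=2 queue=[] holders={T3}
Step 6: wait(T4) -> count=1 queue=[] holders={T3,T4}
Step 7: wait(T5) -> count=0 queue=[] holders={T3,T4,T5}
Step 8: signal(T3) -> count=1 queue=[] holders={T4,T5}
Step 9: wait(T2) -> count=0 queue=[] holders={T2,T4,T5}
Step 10: wait(T1) -> count=0 queue=[T1] holders={T2,T4,T5}
Final holders: {T2,T4,T5} -> T5 in holders

Answer: yes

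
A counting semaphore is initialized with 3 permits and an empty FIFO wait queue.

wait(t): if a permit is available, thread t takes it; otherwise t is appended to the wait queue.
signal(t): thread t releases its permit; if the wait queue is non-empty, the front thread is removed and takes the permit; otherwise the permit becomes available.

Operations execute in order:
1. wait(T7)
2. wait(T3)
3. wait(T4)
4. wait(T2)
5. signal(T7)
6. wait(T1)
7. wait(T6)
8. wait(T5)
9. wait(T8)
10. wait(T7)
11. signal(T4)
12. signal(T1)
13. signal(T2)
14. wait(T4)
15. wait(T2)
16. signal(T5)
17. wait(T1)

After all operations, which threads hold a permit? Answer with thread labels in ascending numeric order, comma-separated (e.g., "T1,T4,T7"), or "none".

Step 1: wait(T7) -> count=2 queue=[] holders={T7}
Step 2: wait(T3) -> count=1 queue=[] holders={T3,T7}
Step 3: wait(T4) -> count=0 queue=[] holders={T3,T4,T7}
Step 4: wait(T2) -> count=0 queue=[T2] holders={T3,T4,T7}
Step 5: signal(T7) -> count=0 queue=[] holders={T2,T3,T4}
Step 6: wait(T1) -> count=0 queue=[T1] holders={T2,T3,T4}
Step 7: wait(T6) -> count=0 queue=[T1,T6] holders={T2,T3,T4}
Step 8: wait(T5) -> count=0 queue=[T1,T6,T5] holders={T2,T3,T4}
Step 9: wait(T8) -> count=0 queue=[T1,T6,T5,T8] holders={T2,T3,T4}
Step 10: wait(T7) -> count=0 queue=[T1,T6,T5,T8,T7] holders={T2,T3,T4}
Step 11: signal(T4) -> count=0 queue=[T6,T5,T8,T7] holders={T1,T2,T3}
Step 12: signal(T1) -> count=0 queue=[T5,T8,T7] holders={T2,T3,T6}
Step 13: signal(T2) -> count=0 queue=[T8,T7] holders={T3,T5,T6}
Step 14: wait(T4) -> count=0 queue=[T8,T7,T4] holders={T3,T5,T6}
Step 15: wait(T2) -> count=0 queue=[T8,T7,T4,T2] holders={T3,T5,T6}
Step 16: signal(T5) -> count=0 queue=[T7,T4,T2] holders={T3,T6,T8}
Step 17: wait(T1) -> count=0 queue=[T7,T4,T2,T1] holders={T3,T6,T8}
Final holders: T3,T6,T8

Answer: T3,T6,T8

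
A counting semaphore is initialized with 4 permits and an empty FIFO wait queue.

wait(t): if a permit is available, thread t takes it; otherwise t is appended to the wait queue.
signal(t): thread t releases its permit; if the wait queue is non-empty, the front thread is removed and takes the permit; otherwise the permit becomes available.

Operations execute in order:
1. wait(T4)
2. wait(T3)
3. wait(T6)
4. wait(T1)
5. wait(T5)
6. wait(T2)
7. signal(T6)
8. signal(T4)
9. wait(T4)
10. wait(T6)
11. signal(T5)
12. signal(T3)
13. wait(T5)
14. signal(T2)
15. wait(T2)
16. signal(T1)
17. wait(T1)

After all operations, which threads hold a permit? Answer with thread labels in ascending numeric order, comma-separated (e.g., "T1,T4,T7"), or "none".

Answer: T2,T4,T5,T6

Derivation:
Step 1: wait(T4) -> count=3 queue=[] holders={T4}
Step 2: wait(T3) -> count=2 queue=[] holders={T3,T4}
Step 3: wait(T6) -> count=1 queue=[] holders={T3,T4,T6}
Step 4: wait(T1) -> count=0 queue=[] holders={T1,T3,T4,T6}
Step 5: wait(T5) -> count=0 queue=[T5] holders={T1,T3,T4,T6}
Step 6: wait(T2) -> count=0 queue=[T5,T2] holders={T1,T3,T4,T6}
Step 7: signal(T6) -> count=0 queue=[T2] holders={T1,T3,T4,T5}
Step 8: signal(T4) -> count=0 queue=[] holders={T1,T2,T3,T5}
Step 9: wait(T4) -> count=0 queue=[T4] holders={T1,T2,T3,T5}
Step 10: wait(T6) -> count=0 queue=[T4,T6] holders={T1,T2,T3,T5}
Step 11: signal(T5) -> count=0 queue=[T6] holders={T1,T2,T3,T4}
Step 12: signal(T3) -> count=0 queue=[] holders={T1,T2,T4,T6}
Step 13: wait(T5) -> count=0 queue=[T5] holders={T1,T2,T4,T6}
Step 14: signal(T2) -> count=0 queue=[] holders={T1,T4,T5,T6}
Step 15: wait(T2) -> count=0 queue=[T2] holders={T1,T4,T5,T6}
Step 16: signal(T1) -> count=0 queue=[] holders={T2,T4,T5,T6}
Step 17: wait(T1) -> count=0 queue=[T1] holders={T2,T4,T5,T6}
Final holders: T2,T4,T5,T6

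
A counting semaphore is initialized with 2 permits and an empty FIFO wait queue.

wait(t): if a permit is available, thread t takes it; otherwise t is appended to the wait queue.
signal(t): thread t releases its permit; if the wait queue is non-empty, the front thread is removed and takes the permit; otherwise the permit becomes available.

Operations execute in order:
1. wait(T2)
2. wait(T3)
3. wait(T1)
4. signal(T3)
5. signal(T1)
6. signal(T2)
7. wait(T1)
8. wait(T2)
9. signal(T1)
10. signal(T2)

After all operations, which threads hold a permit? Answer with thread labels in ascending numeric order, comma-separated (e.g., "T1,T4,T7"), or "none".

Step 1: wait(T2) -> count=1 queue=[] holders={T2}
Step 2: wait(T3) -> count=0 queue=[] holders={T2,T3}
Step 3: wait(T1) -> count=0 queue=[T1] holders={T2,T3}
Step 4: signal(T3) -> count=0 queue=[] holders={T1,T2}
Step 5: signal(T1) -> count=1 queue=[] holders={T2}
Step 6: signal(T2) -> count=2 queue=[] holders={none}
Step 7: wait(T1) -> count=1 queue=[] holders={T1}
Step 8: wait(T2) -> count=0 queue=[] holders={T1,T2}
Step 9: signal(T1) -> count=1 queue=[] holders={T2}
Step 10: signal(T2) -> count=2 queue=[] holders={none}
Final holders: none

Answer: none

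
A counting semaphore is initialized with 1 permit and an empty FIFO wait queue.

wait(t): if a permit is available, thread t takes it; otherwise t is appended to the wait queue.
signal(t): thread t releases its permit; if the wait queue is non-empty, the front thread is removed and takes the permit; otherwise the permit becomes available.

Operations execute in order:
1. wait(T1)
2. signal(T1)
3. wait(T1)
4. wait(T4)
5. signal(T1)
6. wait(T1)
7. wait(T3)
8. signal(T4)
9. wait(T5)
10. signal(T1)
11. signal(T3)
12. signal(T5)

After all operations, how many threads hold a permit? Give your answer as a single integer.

Step 1: wait(T1) -> count=0 queue=[] holders={T1}
Step 2: signal(T1) -> count=1 queue=[] holders={none}
Step 3: wait(T1) -> count=0 queue=[] holders={T1}
Step 4: wait(T4) -> count=0 queue=[T4] holders={T1}
Step 5: signal(T1) -> count=0 queue=[] holders={T4}
Step 6: wait(T1) -> count=0 queue=[T1] holders={T4}
Step 7: wait(T3) -> count=0 queue=[T1,T3] holders={T4}
Step 8: signal(T4) -> count=0 queue=[T3] holders={T1}
Step 9: wait(T5) -> count=0 queue=[T3,T5] holders={T1}
Step 10: signal(T1) -> count=0 queue=[T5] holders={T3}
Step 11: signal(T3) -> count=0 queue=[] holders={T5}
Step 12: signal(T5) -> count=1 queue=[] holders={none}
Final holders: {none} -> 0 thread(s)

Answer: 0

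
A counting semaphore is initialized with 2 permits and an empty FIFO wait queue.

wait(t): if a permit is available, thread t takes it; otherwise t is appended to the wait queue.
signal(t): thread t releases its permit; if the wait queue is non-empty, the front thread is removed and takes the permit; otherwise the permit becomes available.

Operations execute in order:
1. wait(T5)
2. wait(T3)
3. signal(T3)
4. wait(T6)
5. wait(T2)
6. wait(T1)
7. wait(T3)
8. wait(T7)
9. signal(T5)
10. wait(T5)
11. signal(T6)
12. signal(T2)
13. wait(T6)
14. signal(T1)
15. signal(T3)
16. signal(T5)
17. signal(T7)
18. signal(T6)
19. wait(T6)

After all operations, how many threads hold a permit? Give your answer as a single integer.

Answer: 1

Derivation:
Step 1: wait(T5) -> count=1 queue=[] holders={T5}
Step 2: wait(T3) -> count=0 queue=[] holders={T3,T5}
Step 3: signal(T3) -> count=1 queue=[] holders={T5}
Step 4: wait(T6) -> count=0 queue=[] holders={T5,T6}
Step 5: wait(T2) -> count=0 queue=[T2] holders={T5,T6}
Step 6: wait(T1) -> count=0 queue=[T2,T1] holders={T5,T6}
Step 7: wait(T3) -> count=0 queue=[T2,T1,T3] holders={T5,T6}
Step 8: wait(T7) -> count=0 queue=[T2,T1,T3,T7] holders={T5,T6}
Step 9: signal(T5) -> count=0 queue=[T1,T3,T7] holders={T2,T6}
Step 10: wait(T5) -> count=0 queue=[T1,T3,T7,T5] holders={T2,T6}
Step 11: signal(T6) -> count=0 queue=[T3,T7,T5] holders={T1,T2}
Step 12: signal(T2) -> count=0 queue=[T7,T5] holders={T1,T3}
Step 13: wait(T6) -> count=0 queue=[T7,T5,T6] holders={T1,T3}
Step 14: signal(T1) -> count=0 queue=[T5,T6] holders={T3,T7}
Step 15: signal(T3) -> count=0 queue=[T6] holders={T5,T7}
Step 16: signal(T5) -> count=0 queue=[] holders={T6,T7}
Step 17: signal(T7) -> count=1 queue=[] holders={T6}
Step 18: signal(T6) -> count=2 queue=[] holders={none}
Step 19: wait(T6) -> count=1 queue=[] holders={T6}
Final holders: {T6} -> 1 thread(s)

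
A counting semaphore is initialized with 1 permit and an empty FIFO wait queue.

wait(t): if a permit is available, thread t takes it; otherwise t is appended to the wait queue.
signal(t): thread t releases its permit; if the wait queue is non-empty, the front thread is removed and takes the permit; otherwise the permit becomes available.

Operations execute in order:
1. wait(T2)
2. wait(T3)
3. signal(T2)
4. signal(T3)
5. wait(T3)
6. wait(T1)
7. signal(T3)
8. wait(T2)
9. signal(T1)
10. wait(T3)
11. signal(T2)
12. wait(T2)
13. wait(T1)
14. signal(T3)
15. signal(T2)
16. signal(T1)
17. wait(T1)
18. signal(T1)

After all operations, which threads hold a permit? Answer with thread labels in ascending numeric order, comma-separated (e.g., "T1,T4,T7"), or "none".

Answer: none

Derivation:
Step 1: wait(T2) -> count=0 queue=[] holders={T2}
Step 2: wait(T3) -> count=0 queue=[T3] holders={T2}
Step 3: signal(T2) -> count=0 queue=[] holders={T3}
Step 4: signal(T3) -> count=1 queue=[] holders={none}
Step 5: wait(T3) -> count=0 queue=[] holders={T3}
Step 6: wait(T1) -> count=0 queue=[T1] holders={T3}
Step 7: signal(T3) -> count=0 queue=[] holders={T1}
Step 8: wait(T2) -> count=0 queue=[T2] holders={T1}
Step 9: signal(T1) -> count=0 queue=[] holders={T2}
Step 10: wait(T3) -> count=0 queue=[T3] holders={T2}
Step 11: signal(T2) -> count=0 queue=[] holders={T3}
Step 12: wait(T2) -> count=0 queue=[T2] holders={T3}
Step 13: wait(T1) -> count=0 queue=[T2,T1] holders={T3}
Step 14: signal(T3) -> count=0 queue=[T1] holders={T2}
Step 15: signal(T2) -> count=0 queue=[] holders={T1}
Step 16: signal(T1) -> count=1 queue=[] holders={none}
Step 17: wait(T1) -> count=0 queue=[] holders={T1}
Step 18: signal(T1) -> count=1 queue=[] holders={none}
Final holders: none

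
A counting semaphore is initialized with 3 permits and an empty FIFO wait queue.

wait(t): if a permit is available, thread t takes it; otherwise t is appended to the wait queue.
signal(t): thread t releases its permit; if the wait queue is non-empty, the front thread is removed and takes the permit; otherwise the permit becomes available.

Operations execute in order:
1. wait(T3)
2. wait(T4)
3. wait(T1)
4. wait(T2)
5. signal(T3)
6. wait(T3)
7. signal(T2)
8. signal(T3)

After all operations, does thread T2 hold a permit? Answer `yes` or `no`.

Answer: no

Derivation:
Step 1: wait(T3) -> count=2 queue=[] holders={T3}
Step 2: wait(T4) -> count=1 queue=[] holders={T3,T4}
Step 3: wait(T1) -> count=0 queue=[] holders={T1,T3,T4}
Step 4: wait(T2) -> count=0 queue=[T2] holders={T1,T3,T4}
Step 5: signal(T3) -> count=0 queue=[] holders={T1,T2,T4}
Step 6: wait(T3) -> count=0 queue=[T3] holders={T1,T2,T4}
Step 7: signal(T2) -> count=0 queue=[] holders={T1,T3,T4}
Step 8: signal(T3) -> count=1 queue=[] holders={T1,T4}
Final holders: {T1,T4} -> T2 not in holders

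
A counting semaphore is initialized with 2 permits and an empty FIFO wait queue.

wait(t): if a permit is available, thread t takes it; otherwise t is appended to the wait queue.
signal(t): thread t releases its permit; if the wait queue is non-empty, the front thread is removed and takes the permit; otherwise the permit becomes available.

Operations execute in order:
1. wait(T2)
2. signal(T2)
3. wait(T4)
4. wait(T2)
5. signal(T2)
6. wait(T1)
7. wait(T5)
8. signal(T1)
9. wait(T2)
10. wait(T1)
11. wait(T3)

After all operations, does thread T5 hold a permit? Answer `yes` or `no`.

Step 1: wait(T2) -> count=1 queue=[] holders={T2}
Step 2: signal(T2) -> count=2 queue=[] holders={none}
Step 3: wait(T4) -> count=1 queue=[] holders={T4}
Step 4: wait(T2) -> count=0 queue=[] holders={T2,T4}
Step 5: signal(T2) -> count=1 queue=[] holders={T4}
Step 6: wait(T1) -> count=0 queue=[] holders={T1,T4}
Step 7: wait(T5) -> count=0 queue=[T5] holders={T1,T4}
Step 8: signal(T1) -> count=0 queue=[] holders={T4,T5}
Step 9: wait(T2) -> count=0 queue=[T2] holders={T4,T5}
Step 10: wait(T1) -> count=0 queue=[T2,T1] holders={T4,T5}
Step 11: wait(T3) -> count=0 queue=[T2,T1,T3] holders={T4,T5}
Final holders: {T4,T5} -> T5 in holders

Answer: yes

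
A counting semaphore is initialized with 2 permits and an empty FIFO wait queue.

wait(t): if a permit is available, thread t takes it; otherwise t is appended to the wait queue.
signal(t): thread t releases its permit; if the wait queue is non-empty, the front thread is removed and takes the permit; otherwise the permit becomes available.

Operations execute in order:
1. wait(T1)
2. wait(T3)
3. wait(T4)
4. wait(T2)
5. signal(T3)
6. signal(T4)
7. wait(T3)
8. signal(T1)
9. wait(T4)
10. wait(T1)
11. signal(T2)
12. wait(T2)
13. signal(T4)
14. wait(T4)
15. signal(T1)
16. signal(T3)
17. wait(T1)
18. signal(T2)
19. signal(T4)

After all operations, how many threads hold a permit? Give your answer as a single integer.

Answer: 1

Derivation:
Step 1: wait(T1) -> count=1 queue=[] holders={T1}
Step 2: wait(T3) -> count=0 queue=[] holders={T1,T3}
Step 3: wait(T4) -> count=0 queue=[T4] holders={T1,T3}
Step 4: wait(T2) -> count=0 queue=[T4,T2] holders={T1,T3}
Step 5: signal(T3) -> count=0 queue=[T2] holders={T1,T4}
Step 6: signal(T4) -> count=0 queue=[] holders={T1,T2}
Step 7: wait(T3) -> count=0 queue=[T3] holders={T1,T2}
Step 8: signal(T1) -> count=0 queue=[] holders={T2,T3}
Step 9: wait(T4) -> count=0 queue=[T4] holders={T2,T3}
Step 10: wait(T1) -> count=0 queue=[T4,T1] holders={T2,T3}
Step 11: signal(T2) -> count=0 queue=[T1] holders={T3,T4}
Step 12: wait(T2) -> count=0 queue=[T1,T2] holders={T3,T4}
Step 13: signal(T4) -> count=0 queue=[T2] holders={T1,T3}
Step 14: wait(T4) -> count=0 queue=[T2,T4] holders={T1,T3}
Step 15: signal(T1) -> count=0 queue=[T4] holders={T2,T3}
Step 16: signal(T3) -> count=0 queue=[] holders={T2,T4}
Step 17: wait(T1) -> count=0 queue=[T1] holders={T2,T4}
Step 18: signal(T2) -> count=0 queue=[] holders={T1,T4}
Step 19: signal(T4) -> count=1 queue=[] holders={T1}
Final holders: {T1} -> 1 thread(s)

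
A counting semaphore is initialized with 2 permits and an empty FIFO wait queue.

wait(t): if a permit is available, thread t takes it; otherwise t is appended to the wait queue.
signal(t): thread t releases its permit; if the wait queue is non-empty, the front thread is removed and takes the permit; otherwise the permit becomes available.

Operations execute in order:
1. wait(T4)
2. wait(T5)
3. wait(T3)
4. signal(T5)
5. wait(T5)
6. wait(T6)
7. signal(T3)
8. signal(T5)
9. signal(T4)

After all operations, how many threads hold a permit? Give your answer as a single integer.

Step 1: wait(T4) -> count=1 queue=[] holders={T4}
Step 2: wait(T5) -> count=0 queue=[] holders={T4,T5}
Step 3: wait(T3) -> count=0 queue=[T3] holders={T4,T5}
Step 4: signal(T5) -> count=0 queue=[] holders={T3,T4}
Step 5: wait(T5) -> count=0 queue=[T5] holders={T3,T4}
Step 6: wait(T6) -> count=0 queue=[T5,T6] holders={T3,T4}
Step 7: signal(T3) -> count=0 queue=[T6] holders={T4,T5}
Step 8: signal(T5) -> count=0 queue=[] holders={T4,T6}
Step 9: signal(T4) -> count=1 queue=[] holders={T6}
Final holders: {T6} -> 1 thread(s)

Answer: 1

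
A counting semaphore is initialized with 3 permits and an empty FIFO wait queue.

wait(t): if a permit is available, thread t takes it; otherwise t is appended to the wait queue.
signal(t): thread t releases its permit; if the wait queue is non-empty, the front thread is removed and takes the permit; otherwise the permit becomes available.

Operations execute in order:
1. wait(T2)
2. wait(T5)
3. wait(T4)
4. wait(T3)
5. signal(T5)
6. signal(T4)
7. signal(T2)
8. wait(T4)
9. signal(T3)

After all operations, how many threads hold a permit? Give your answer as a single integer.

Answer: 1

Derivation:
Step 1: wait(T2) -> count=2 queue=[] holders={T2}
Step 2: wait(T5) -> count=1 queue=[] holders={T2,T5}
Step 3: wait(T4) -> count=0 queue=[] holders={T2,T4,T5}
Step 4: wait(T3) -> count=0 queue=[T3] holders={T2,T4,T5}
Step 5: signal(T5) -> count=0 queue=[] holders={T2,T3,T4}
Step 6: signal(T4) -> count=1 queue=[] holders={T2,T3}
Step 7: signal(T2) -> count=2 queue=[] holders={T3}
Step 8: wait(T4) -> count=1 queue=[] holders={T3,T4}
Step 9: signal(T3) -> count=2 queue=[] holders={T4}
Final holders: {T4} -> 1 thread(s)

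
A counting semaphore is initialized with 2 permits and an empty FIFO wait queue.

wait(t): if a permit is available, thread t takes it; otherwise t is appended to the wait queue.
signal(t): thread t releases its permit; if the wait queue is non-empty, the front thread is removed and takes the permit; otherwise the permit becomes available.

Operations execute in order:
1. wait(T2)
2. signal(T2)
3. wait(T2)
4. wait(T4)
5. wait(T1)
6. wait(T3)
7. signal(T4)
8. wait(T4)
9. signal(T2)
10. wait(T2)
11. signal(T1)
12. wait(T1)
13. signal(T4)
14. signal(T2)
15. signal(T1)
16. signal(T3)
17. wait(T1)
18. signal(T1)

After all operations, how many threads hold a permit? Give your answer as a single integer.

Step 1: wait(T2) -> count=1 queue=[] holders={T2}
Step 2: signal(T2) -> count=2 queue=[] holders={none}
Step 3: wait(T2) -> count=1 queue=[] holders={T2}
Step 4: wait(T4) -> count=0 queue=[] holders={T2,T4}
Step 5: wait(T1) -> count=0 queue=[T1] holders={T2,T4}
Step 6: wait(T3) -> count=0 queue=[T1,T3] holders={T2,T4}
Step 7: signal(T4) -> count=0 queue=[T3] holders={T1,T2}
Step 8: wait(T4) -> count=0 queue=[T3,T4] holders={T1,T2}
Step 9: signal(T2) -> count=0 queue=[T4] holders={T1,T3}
Step 10: wait(T2) -> count=0 queue=[T4,T2] holders={T1,T3}
Step 11: signal(T1) -> count=0 queue=[T2] holders={T3,T4}
Step 12: wait(T1) -> count=0 queue=[T2,T1] holders={T3,T4}
Step 13: signal(T4) -> count=0 queue=[T1] holders={T2,T3}
Step 14: signal(T2) -> count=0 queue=[] holders={T1,T3}
Step 15: signal(T1) -> count=1 queue=[] holders={T3}
Step 16: signal(T3) -> count=2 queue=[] holders={none}
Step 17: wait(T1) -> count=1 queue=[] holders={T1}
Step 18: signal(T1) -> count=2 queue=[] holders={none}
Final holders: {none} -> 0 thread(s)

Answer: 0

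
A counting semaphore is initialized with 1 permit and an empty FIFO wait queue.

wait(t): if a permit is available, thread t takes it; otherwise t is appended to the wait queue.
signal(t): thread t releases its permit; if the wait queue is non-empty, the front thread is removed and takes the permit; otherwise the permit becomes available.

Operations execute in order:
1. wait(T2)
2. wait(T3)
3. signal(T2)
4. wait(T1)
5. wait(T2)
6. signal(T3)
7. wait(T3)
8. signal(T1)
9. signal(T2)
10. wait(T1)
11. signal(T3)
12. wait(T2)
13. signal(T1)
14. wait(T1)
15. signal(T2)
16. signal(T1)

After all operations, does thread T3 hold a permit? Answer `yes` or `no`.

Answer: no

Derivation:
Step 1: wait(T2) -> count=0 queue=[] holders={T2}
Step 2: wait(T3) -> count=0 queue=[T3] holders={T2}
Step 3: signal(T2) -> count=0 queue=[] holders={T3}
Step 4: wait(T1) -> count=0 queue=[T1] holders={T3}
Step 5: wait(T2) -> count=0 queue=[T1,T2] holders={T3}
Step 6: signal(T3) -> count=0 queue=[T2] holders={T1}
Step 7: wait(T3) -> count=0 queue=[T2,T3] holders={T1}
Step 8: signal(T1) -> count=0 queue=[T3] holders={T2}
Step 9: signal(T2) -> count=0 queue=[] holders={T3}
Step 10: wait(T1) -> count=0 queue=[T1] holders={T3}
Step 11: signal(T3) -> count=0 queue=[] holders={T1}
Step 12: wait(T2) -> count=0 queue=[T2] holders={T1}
Step 13: signal(T1) -> count=0 queue=[] holders={T2}
Step 14: wait(T1) -> count=0 queue=[T1] holders={T2}
Step 15: signal(T2) -> count=0 queue=[] holders={T1}
Step 16: signal(T1) -> count=1 queue=[] holders={none}
Final holders: {none} -> T3 not in holders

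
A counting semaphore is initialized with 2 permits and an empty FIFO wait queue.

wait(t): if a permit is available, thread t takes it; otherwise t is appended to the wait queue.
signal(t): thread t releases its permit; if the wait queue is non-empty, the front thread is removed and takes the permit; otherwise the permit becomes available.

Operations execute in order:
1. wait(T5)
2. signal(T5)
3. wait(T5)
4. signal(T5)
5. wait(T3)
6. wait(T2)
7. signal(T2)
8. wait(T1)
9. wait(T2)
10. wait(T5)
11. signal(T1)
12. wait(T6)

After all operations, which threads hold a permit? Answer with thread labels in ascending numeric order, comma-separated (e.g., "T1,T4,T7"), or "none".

Answer: T2,T3

Derivation:
Step 1: wait(T5) -> count=1 queue=[] holders={T5}
Step 2: signal(T5) -> count=2 queue=[] holders={none}
Step 3: wait(T5) -> count=1 queue=[] holders={T5}
Step 4: signal(T5) -> count=2 queue=[] holders={none}
Step 5: wait(T3) -> count=1 queue=[] holders={T3}
Step 6: wait(T2) -> count=0 queue=[] holders={T2,T3}
Step 7: signal(T2) -> count=1 queue=[] holders={T3}
Step 8: wait(T1) -> count=0 queue=[] holders={T1,T3}
Step 9: wait(T2) -> count=0 queue=[T2] holders={T1,T3}
Step 10: wait(T5) -> count=0 queue=[T2,T5] holders={T1,T3}
Step 11: signal(T1) -> count=0 queue=[T5] holders={T2,T3}
Step 12: wait(T6) -> count=0 queue=[T5,T6] holders={T2,T3}
Final holders: T2,T3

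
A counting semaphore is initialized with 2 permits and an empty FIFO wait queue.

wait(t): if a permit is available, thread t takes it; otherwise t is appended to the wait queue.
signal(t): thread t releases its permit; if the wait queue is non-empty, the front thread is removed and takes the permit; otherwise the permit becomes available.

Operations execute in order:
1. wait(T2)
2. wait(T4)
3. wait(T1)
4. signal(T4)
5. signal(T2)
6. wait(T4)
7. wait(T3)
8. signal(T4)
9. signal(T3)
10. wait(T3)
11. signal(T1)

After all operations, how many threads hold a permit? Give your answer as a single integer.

Answer: 1

Derivation:
Step 1: wait(T2) -> count=1 queue=[] holders={T2}
Step 2: wait(T4) -> count=0 queue=[] holders={T2,T4}
Step 3: wait(T1) -> count=0 queue=[T1] holders={T2,T4}
Step 4: signal(T4) -> count=0 queue=[] holders={T1,T2}
Step 5: signal(T2) -> count=1 queue=[] holders={T1}
Step 6: wait(T4) -> count=0 queue=[] holders={T1,T4}
Step 7: wait(T3) -> count=0 queue=[T3] holders={T1,T4}
Step 8: signal(T4) -> count=0 queue=[] holders={T1,T3}
Step 9: signal(T3) -> count=1 queue=[] holders={T1}
Step 10: wait(T3) -> count=0 queue=[] holders={T1,T3}
Step 11: signal(T1) -> count=1 queue=[] holders={T3}
Final holders: {T3} -> 1 thread(s)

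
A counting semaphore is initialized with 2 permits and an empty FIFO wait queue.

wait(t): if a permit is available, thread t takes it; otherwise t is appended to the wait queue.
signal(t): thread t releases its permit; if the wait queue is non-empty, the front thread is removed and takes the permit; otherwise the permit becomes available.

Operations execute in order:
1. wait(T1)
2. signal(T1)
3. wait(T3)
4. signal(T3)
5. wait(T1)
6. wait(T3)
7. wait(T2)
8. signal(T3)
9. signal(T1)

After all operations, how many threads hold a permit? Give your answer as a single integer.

Step 1: wait(T1) -> count=1 queue=[] holders={T1}
Step 2: signal(T1) -> count=2 queue=[] holders={none}
Step 3: wait(T3) -> count=1 queue=[] holders={T3}
Step 4: signal(T3) -> count=2 queue=[] holders={none}
Step 5: wait(T1) -> count=1 queue=[] holders={T1}
Step 6: wait(T3) -> count=0 queue=[] holders={T1,T3}
Step 7: wait(T2) -> count=0 queue=[T2] holders={T1,T3}
Step 8: signal(T3) -> count=0 queue=[] holders={T1,T2}
Step 9: signal(T1) -> count=1 queue=[] holders={T2}
Final holders: {T2} -> 1 thread(s)

Answer: 1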